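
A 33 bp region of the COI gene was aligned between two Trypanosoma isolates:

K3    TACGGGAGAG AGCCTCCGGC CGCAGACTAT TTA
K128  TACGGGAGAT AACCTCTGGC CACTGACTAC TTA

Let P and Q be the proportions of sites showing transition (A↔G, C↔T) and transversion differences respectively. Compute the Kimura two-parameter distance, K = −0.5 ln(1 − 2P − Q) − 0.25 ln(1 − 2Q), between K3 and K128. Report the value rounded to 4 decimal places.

Differing sites — 10:G/T (Tv); 12:G/A (Ti); 17:C/T (Ti); 22:G/A (Ti); 24:A/T (Tv); 30:T/C (Ti).
Of the 6 differences, 4 transitions and 2 transversions over 33 sites: P = 4/33 = 0.121212, Q = 2/33 = 0.060606.
d = −0.5·ln(0.696970) − 0.25·ln(0.878788) = −0.5·(-0.361013) − 0.25·(-0.129212) = 0.2128.

0.2128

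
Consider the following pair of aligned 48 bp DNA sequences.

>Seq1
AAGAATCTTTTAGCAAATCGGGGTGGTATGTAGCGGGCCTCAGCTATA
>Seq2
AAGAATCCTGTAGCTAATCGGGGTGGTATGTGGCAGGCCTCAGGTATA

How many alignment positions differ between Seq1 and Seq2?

The sequences differ at positions 8 (T/C), 10 (T/G), 15 (A/T), 32 (A/G), 35 (G/A), 44 (C/G).
That gives 6 mismatches out of 48 aligned sites, so the Hamming distance is 6.

6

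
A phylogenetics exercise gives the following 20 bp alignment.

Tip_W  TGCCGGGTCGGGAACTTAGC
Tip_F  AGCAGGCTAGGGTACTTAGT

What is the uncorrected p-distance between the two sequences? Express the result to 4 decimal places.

Differing sites — 1:T/A; 4:C/A; 7:G/C; 9:C/A; 13:A/T; 20:C/T.
There are 6 differences over 20 sites, so p = 6/20 = 0.3000.

0.3000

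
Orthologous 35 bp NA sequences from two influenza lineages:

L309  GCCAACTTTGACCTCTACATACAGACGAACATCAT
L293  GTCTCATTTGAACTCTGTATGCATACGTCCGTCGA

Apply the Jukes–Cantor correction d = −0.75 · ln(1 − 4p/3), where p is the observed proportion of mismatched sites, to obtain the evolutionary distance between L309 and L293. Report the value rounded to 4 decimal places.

Differing sites — 2:C/T; 4:A/T; 5:A/C; 6:C/A; 12:C/A; 17:A/G; 18:C/T; 21:A/G; 24:G/T; 28:A/T; 29:A/C; 31:A/G; 34:A/G; 35:T/A.
p = 14/35 = 0.400000.
d = −0.75 · ln(1 − (4/3)·0.400000) = −0.75 · ln(0.466667) = −0.75 · (-0.762139) = 0.5716.

0.5716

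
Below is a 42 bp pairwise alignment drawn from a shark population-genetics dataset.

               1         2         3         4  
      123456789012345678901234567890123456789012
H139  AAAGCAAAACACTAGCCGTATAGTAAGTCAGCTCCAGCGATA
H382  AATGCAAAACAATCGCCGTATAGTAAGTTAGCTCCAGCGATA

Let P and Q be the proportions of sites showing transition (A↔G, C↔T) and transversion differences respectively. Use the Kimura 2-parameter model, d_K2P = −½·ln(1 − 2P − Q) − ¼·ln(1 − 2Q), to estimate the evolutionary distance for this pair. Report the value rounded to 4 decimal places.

0.1019

Mismatches occur at site 3 (A↔T, transversion), site 12 (C↔A, transversion), site 14 (A↔C, transversion), site 29 (C↔T, transition).
Of the 4 differences, 1 transition and 3 transversions over 42 sites: P = 1/42 = 0.023810, Q = 3/42 = 0.071429.
d = −0.5·ln(0.880951) − 0.25·ln(0.857142) = −0.5·(-0.126753) − 0.25·(-0.154152) = 0.1019.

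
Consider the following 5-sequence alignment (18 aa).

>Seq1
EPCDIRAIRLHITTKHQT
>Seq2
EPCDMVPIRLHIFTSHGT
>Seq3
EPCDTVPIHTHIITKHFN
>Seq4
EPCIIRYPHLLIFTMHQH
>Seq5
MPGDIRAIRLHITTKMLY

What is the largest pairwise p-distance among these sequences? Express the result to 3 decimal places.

Pairwise Hamming distances:
  Seq1 vs Seq2: 6
  Seq1 vs Seq3: 8
  Seq1 vs Seq4: 8
  Seq1 vs Seq5: 5
  Seq2 vs Seq3: 7
  Seq2 vs Seq4: 10
  Seq2 vs Seq5: 10
  Seq3 vs Seq4: 11
  Seq3 vs Seq5: 11
  Seq4 vs Seq5: 12
The largest is 12 mismatches, between Seq4 and Seq5; p = 12/18 = 0.667.

0.667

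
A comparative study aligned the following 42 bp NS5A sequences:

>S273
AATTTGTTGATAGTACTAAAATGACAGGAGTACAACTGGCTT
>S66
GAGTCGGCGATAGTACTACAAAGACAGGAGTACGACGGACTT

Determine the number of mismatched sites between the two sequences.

10

Mismatches occur at site 1 (A/G), site 3 (T/G), site 5 (T/C), site 7 (T/G), site 8 (T/C), site 19 (A/C), site 22 (T/A), site 34 (A/G), site 37 (T/G), site 39 (G/A).
That gives 10 mismatches out of 42 aligned sites, so the Hamming distance is 10.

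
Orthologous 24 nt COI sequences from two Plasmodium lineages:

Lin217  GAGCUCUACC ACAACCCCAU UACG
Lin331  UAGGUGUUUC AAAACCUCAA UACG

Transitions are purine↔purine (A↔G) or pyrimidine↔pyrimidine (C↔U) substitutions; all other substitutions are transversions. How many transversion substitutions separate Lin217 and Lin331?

6

The sequences differ at positions 1 (G/U, transversion), 4 (C/G, transversion), 6 (C/G, transversion), 8 (A/U, transversion), 9 (C/U, transition), 12 (C/A, transversion), 17 (C/U, transition), 20 (U/A, transversion).
Of the 8 differences, 2 transitions and 6 transversions, so the answer is 6.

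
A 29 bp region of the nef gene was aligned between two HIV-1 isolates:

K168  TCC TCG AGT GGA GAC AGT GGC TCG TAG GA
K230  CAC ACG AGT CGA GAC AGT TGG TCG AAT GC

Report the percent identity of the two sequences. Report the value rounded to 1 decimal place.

Mismatches occur at site 1 (T/C), site 2 (C/A), site 4 (T/A), site 10 (G/C), site 19 (G/T), site 21 (C/G), site 25 (T/A), site 27 (G/T), site 29 (A/C).
20 of the 29 sites match, so the percent identity is 20/29 × 100 = 69.0%.

69.0%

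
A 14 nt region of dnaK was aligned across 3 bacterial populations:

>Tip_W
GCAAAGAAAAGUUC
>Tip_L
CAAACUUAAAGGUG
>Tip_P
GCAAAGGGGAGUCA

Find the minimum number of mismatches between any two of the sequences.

5

Pairwise Hamming distances:
  Tip_W vs Tip_L: 7
  Tip_W vs Tip_P: 5
  Tip_L vs Tip_P: 10
The smallest is 5, between Tip_W and Tip_P.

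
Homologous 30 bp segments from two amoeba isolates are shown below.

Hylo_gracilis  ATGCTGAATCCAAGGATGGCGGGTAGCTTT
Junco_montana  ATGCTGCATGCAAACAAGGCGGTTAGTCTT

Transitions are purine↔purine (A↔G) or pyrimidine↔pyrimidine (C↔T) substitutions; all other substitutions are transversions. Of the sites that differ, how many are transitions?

3

Mismatches occur at site 7 (A↔C, transversion), site 10 (C↔G, transversion), site 14 (G↔A, transition), site 15 (G↔C, transversion), site 17 (T↔A, transversion), site 23 (G↔T, transversion), site 27 (C↔T, transition), site 28 (T↔C, transition).
Of the 8 differences, 3 transitions and 5 transversions, so the answer is 3.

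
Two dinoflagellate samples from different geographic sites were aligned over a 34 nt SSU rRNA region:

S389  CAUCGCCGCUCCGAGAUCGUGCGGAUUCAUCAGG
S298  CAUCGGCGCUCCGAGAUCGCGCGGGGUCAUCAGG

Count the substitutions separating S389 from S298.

4

Mismatches occur at site 6 (C→G), site 20 (U→C), site 25 (A→G), site 26 (U→G).
That gives 4 mismatches out of 34 aligned sites, so the Hamming distance is 4.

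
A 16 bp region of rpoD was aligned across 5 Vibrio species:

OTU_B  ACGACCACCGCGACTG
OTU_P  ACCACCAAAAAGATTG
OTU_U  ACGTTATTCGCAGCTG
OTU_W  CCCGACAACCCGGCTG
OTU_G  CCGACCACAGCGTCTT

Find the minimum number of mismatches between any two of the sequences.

Pairwise Hamming distances:
  OTU_B vs OTU_P: 6
  OTU_B vs OTU_U: 7
  OTU_B vs OTU_W: 7
  OTU_B vs OTU_G: 4
  OTU_P vs OTU_U: 12
  OTU_P vs OTU_W: 8
  OTU_P vs OTU_G: 8
  OTU_U vs OTU_W: 9
  OTU_U vs OTU_G: 10
  OTU_W vs OTU_G: 8
The smallest is 4, between OTU_B and OTU_G.

4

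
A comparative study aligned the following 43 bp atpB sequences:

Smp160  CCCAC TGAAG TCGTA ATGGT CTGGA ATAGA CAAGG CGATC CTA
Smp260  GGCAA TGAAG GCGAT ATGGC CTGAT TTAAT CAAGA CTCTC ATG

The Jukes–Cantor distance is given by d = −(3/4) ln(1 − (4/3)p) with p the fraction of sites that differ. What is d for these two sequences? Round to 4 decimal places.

The sequences differ at positions 1 (C/G), 2 (C/G), 5 (C/A), 11 (T/G), 14 (T/A), 15 (A/T), 20 (T/C), 24 (G/A), 25 (A/T), 26 (A/T), 29 (G/A), 30 (A/T), 35 (G/A), 37 (G/T), 38 (A/C), 41 (C/A), 43 (A/G).
p = 17/43 = 0.395349.
d = −0.75 · ln(1 − (4/3)·0.395349) = −0.75 · ln(0.472868) = −0.75 · (-0.748939) = 0.5617.

0.5617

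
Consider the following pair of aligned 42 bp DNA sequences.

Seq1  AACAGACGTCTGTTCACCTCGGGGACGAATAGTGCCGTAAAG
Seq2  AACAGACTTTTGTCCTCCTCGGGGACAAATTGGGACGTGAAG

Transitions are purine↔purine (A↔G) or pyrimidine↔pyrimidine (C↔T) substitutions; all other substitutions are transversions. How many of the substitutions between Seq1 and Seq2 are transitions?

The sequences differ at positions 8 (G/T, transversion), 10 (C/T, transition), 14 (T/C, transition), 16 (A/T, transversion), 27 (G/A, transition), 31 (A/T, transversion), 33 (T/G, transversion), 35 (C/A, transversion), 39 (A/G, transition).
Of the 9 differences, 4 transitions and 5 transversions, so the answer is 4.

4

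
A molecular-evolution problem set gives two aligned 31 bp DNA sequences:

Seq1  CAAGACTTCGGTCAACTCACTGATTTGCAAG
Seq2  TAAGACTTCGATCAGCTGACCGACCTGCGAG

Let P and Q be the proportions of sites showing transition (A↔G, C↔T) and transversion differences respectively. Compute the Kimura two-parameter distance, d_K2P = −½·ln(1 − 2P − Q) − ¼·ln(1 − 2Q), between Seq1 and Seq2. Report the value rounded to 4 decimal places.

0.3474

Mismatches occur at site 1 (C↔T, transition), site 11 (G↔A, transition), site 15 (A↔G, transition), site 18 (C↔G, transversion), site 21 (T↔C, transition), site 24 (T↔C, transition), site 25 (T↔C, transition), site 29 (A↔G, transition).
Of the 8 differences, 7 transitions and 1 transversion over 31 sites: P = 7/31 = 0.225806, Q = 1/31 = 0.032258.
d = −0.5·ln(0.516130) − 0.25·ln(0.935484) = −0.5·(-0.661397) − 0.25·(-0.066691) = 0.3474.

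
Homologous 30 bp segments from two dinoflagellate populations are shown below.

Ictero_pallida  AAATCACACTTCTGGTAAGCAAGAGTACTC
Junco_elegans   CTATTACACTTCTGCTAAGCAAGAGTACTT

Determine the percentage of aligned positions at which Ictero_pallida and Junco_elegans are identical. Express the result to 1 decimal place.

The sequences differ at positions 1 (A/C), 2 (A/T), 5 (C/T), 15 (G/C), 30 (C/T).
25 of the 30 sites match, so the percent identity is 25/30 × 100 = 83.3%.

83.3%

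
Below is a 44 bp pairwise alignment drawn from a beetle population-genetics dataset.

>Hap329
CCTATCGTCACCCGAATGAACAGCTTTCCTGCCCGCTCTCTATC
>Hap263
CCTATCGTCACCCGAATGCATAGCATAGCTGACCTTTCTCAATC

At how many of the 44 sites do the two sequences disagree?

Differing sites — 19:A/C; 21:C/T; 25:T/A; 27:T/A; 28:C/G; 32:C/A; 35:G/T; 36:C/T; 41:T/A.
That gives 9 mismatches out of 44 aligned sites, so the Hamming distance is 9.

9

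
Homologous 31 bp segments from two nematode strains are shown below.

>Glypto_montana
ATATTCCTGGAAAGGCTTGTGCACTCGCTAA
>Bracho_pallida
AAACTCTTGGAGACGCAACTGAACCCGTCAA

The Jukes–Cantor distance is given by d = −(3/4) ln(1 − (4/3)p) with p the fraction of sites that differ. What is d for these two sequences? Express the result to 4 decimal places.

0.5445

Mismatches occur at site 2 (T↔A), site 4 (T↔C), site 7 (C↔T), site 12 (A↔G), site 14 (G↔C), site 17 (T↔A), site 18 (T↔A), site 19 (G↔C), site 22 (C↔A), site 25 (T↔C), site 28 (C↔T), site 29 (T↔C).
p = 12/31 = 0.387097.
d = −0.75 · ln(1 − (4/3)·0.387097) = −0.75 · ln(0.483871) = −0.75 · (-0.725937) = 0.5445.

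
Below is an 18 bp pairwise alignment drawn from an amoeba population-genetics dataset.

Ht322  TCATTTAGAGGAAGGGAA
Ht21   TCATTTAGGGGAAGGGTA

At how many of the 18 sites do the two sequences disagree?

The sequences differ at positions 9 (A/G), 17 (A/T).
That gives 2 mismatches out of 18 aligned sites, so the Hamming distance is 2.

2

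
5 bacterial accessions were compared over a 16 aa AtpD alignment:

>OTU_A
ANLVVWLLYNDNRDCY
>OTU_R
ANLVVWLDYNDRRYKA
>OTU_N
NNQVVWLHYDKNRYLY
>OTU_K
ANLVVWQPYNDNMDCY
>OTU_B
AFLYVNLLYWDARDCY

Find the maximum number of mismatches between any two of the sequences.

Pairwise Hamming distances:
  OTU_A vs OTU_R: 5
  OTU_A vs OTU_N: 7
  OTU_A vs OTU_K: 3
  OTU_A vs OTU_B: 5
  OTU_R vs OTU_N: 8
  OTU_R vs OTU_K: 7
  OTU_R vs OTU_B: 9
  OTU_N vs OTU_K: 9
  OTU_N vs OTU_B: 11
  OTU_K vs OTU_B: 8
The largest is 11, between OTU_N and OTU_B.

11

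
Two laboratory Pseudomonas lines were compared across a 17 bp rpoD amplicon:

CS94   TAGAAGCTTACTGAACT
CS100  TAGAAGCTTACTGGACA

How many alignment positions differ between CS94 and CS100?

2

The sequences differ at positions 14 (A/G), 17 (T/A).
That gives 2 mismatches out of 17 aligned sites, so the Hamming distance is 2.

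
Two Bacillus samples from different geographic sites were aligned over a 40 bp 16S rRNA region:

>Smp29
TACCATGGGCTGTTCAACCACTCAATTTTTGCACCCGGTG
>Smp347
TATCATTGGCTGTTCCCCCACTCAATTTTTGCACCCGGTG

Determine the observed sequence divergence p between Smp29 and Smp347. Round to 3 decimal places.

0.100

The sequences differ at positions 3 (C/T), 7 (G/T), 16 (A/C), 17 (A/C).
There are 4 differences over 40 sites, so p = 4/40 = 0.100.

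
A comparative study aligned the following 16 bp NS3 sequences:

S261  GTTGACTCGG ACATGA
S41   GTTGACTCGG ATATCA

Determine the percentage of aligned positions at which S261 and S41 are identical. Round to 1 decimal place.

Differing sites — 12:C/T; 15:G/C.
14 of the 16 sites match, so the percent identity is 14/16 × 100 = 87.5%.

87.5%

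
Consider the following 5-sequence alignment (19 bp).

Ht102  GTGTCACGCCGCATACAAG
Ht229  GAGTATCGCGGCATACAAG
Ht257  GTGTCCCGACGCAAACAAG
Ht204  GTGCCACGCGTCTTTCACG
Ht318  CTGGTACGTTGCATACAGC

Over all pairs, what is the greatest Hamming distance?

Pairwise Hamming distances:
  Ht102 vs Ht229: 4
  Ht102 vs Ht257: 3
  Ht102 vs Ht204: 6
  Ht102 vs Ht318: 7
  Ht229 vs Ht257: 6
  Ht229 vs Ht204: 8
  Ht229 vs Ht318: 9
  Ht257 vs Ht204: 9
  Ht257 vs Ht318: 9
  Ht204 vs Ht318: 10
The largest is 10, between Ht204 and Ht318.

10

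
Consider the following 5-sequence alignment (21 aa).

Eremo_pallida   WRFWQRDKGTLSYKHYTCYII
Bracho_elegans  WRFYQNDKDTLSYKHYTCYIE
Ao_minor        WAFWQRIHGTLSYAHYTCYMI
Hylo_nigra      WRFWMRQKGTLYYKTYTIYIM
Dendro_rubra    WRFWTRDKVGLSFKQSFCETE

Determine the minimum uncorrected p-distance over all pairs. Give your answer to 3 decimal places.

0.190

Pairwise Hamming distances:
  Eremo_pallida vs Bracho_elegans: 4
  Eremo_pallida vs Ao_minor: 5
  Eremo_pallida vs Hylo_nigra: 6
  Eremo_pallida vs Dendro_rubra: 10
  Bracho_elegans vs Ao_minor: 9
  Bracho_elegans vs Hylo_nigra: 9
  Bracho_elegans vs Dendro_rubra: 11
  Ao_minor vs Hylo_nigra: 10
  Ao_minor vs Dendro_rubra: 14
  Hylo_nigra vs Dendro_rubra: 13
The smallest is 4 mismatches, between Eremo_pallida and Bracho_elegans; p = 4/21 = 0.190.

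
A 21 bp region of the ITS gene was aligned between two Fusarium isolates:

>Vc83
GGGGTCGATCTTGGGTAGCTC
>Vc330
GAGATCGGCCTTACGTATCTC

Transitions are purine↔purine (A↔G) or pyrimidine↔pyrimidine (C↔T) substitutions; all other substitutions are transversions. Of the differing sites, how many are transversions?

2

Differing sites — 2:G/A (Ti); 4:G/A (Ti); 8:A/G (Ti); 9:T/C (Ti); 13:G/A (Ti); 14:G/C (Tv); 18:G/T (Tv).
Of the 7 differences, 5 transitions and 2 transversions, so the answer is 2.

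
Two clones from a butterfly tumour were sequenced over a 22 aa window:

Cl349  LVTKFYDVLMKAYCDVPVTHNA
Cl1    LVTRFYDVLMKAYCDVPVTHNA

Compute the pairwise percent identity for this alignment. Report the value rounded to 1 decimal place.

95.5%

A single mismatch occurs at site 4 (K↔R).
21 of the 22 sites match, so the percent identity is 21/22 × 100 = 95.5%.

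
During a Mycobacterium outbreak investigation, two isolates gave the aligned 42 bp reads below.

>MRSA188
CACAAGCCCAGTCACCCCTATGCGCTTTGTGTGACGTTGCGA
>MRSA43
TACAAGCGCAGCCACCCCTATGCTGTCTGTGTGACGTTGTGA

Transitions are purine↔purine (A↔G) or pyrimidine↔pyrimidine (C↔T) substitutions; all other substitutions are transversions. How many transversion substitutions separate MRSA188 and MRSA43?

3

The sequences differ at positions 1 (C/T, transition), 8 (C/G, transversion), 12 (T/C, transition), 24 (G/T, transversion), 25 (C/G, transversion), 27 (T/C, transition), 40 (C/T, transition).
Of the 7 differences, 4 transitions and 3 transversions, so the answer is 3.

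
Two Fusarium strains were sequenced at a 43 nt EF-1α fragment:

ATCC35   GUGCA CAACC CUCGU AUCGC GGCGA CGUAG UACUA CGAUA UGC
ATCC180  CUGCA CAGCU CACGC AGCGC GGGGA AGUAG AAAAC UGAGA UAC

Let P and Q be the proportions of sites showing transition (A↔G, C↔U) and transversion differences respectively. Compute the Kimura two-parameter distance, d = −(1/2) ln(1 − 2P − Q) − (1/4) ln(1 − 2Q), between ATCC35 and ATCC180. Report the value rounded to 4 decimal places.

The sequences differ at positions 1 (G/C, transversion), 8 (A/G, transition), 10 (C/U, transition), 12 (U/A, transversion), 15 (U/C, transition), 17 (U/G, transversion), 23 (C/G, transversion), 26 (C/A, transversion), 31 (U/A, transversion), 33 (C/A, transversion), 34 (U/A, transversion), 35 (A/C, transversion), 36 (C/U, transition), 39 (U/G, transversion), 42 (G/A, transition).
Of the 15 differences, 5 transitions and 10 transversions over 43 sites: P = 5/43 = 0.116279, Q = 10/43 = 0.232558.
d = −0.5·ln(0.534884) − 0.25·ln(0.534884) = −0.5·(-0.625705) − 0.25·(-0.625705) = 0.4693.

0.4693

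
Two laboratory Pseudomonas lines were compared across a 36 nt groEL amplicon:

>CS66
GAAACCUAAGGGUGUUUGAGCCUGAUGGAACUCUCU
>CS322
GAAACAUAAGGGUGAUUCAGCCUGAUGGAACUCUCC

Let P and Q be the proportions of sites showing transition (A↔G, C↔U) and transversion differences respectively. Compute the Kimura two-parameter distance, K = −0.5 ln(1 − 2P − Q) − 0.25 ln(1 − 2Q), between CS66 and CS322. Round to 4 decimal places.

Mismatches occur at site 6 (C↔A, transversion), site 15 (U↔A, transversion), site 18 (G↔C, transversion), site 36 (U↔C, transition).
Of the 4 differences, 1 transition and 3 transversions over 36 sites: P = 1/36 = 0.027778, Q = 3/36 = 0.083333.
d = −0.5·ln(0.861111) − 0.25·ln(0.833334) = −0.5·(-0.149532) − 0.25·(-0.182321) = 0.1203.

0.1203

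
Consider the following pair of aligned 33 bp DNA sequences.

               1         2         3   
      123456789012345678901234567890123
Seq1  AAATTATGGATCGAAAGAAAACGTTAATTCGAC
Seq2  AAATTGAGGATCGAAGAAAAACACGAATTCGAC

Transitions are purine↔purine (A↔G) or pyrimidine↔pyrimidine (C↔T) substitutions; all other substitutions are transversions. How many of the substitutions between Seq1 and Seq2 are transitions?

The sequences differ at positions 6 (A/G, transition), 7 (T/A, transversion), 16 (A/G, transition), 17 (G/A, transition), 23 (G/A, transition), 24 (T/C, transition), 25 (T/G, transversion).
Of the 7 differences, 5 transitions and 2 transversions, so the answer is 5.

5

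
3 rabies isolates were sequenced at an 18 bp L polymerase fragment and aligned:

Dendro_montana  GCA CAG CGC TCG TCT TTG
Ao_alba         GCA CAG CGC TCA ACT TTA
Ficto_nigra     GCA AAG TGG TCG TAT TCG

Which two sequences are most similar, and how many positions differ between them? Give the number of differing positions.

3

Pairwise Hamming distances:
  Dendro_montana vs Ao_alba: 3
  Dendro_montana vs Ficto_nigra: 5
  Ao_alba vs Ficto_nigra: 8
The smallest is 3, between Dendro_montana and Ao_alba.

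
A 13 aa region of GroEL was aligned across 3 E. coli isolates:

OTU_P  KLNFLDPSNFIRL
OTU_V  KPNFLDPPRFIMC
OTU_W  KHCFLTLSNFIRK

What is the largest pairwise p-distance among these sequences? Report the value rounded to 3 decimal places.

0.615

Pairwise Hamming distances:
  OTU_P vs OTU_V: 5
  OTU_P vs OTU_W: 5
  OTU_V vs OTU_W: 8
The largest is 8 mismatches, between OTU_V and OTU_W; p = 8/13 = 0.615.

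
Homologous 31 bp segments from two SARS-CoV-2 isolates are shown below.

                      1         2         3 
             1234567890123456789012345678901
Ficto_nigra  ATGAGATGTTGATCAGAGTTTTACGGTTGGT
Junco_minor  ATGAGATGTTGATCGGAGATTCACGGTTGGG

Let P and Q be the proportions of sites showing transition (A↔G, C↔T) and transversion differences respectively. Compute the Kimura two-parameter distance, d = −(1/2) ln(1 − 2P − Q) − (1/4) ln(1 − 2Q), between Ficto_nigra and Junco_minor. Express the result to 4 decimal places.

Differing sites — 15:A/G (Ti); 19:T/A (Tv); 22:T/C (Ti); 31:T/G (Tv).
Of the 4 differences, 2 transitions and 2 transversions over 31 sites: P = 2/31 = 0.064516, Q = 2/31 = 0.064516.
d = −0.5·ln(0.806452) − 0.25·ln(0.870968) = −0.5·(-0.215111) − 0.25·(-0.138150) = 0.1421.

0.1421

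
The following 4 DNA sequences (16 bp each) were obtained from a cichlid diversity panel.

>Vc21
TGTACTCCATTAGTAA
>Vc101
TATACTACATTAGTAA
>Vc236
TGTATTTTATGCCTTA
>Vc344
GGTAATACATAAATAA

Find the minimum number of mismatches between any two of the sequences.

2

Pairwise Hamming distances:
  Vc21 vs Vc101: 2
  Vc21 vs Vc236: 7
  Vc21 vs Vc344: 5
  Vc101 vs Vc236: 8
  Vc101 vs Vc344: 5
  Vc236 vs Vc344: 8
The smallest is 2, between Vc21 and Vc101.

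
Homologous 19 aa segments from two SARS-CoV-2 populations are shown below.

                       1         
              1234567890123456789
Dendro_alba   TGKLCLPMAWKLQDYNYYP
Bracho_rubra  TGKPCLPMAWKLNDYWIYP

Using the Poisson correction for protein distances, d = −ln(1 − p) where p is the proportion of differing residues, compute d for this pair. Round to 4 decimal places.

0.2364

The sequences differ at positions 4 (L/P), 13 (Q/N), 16 (N/W), 17 (Y/I).
p = 4/19 = 0.210526.
d = −ln(1 − 0.210526) = −ln(0.789474) = 0.2364.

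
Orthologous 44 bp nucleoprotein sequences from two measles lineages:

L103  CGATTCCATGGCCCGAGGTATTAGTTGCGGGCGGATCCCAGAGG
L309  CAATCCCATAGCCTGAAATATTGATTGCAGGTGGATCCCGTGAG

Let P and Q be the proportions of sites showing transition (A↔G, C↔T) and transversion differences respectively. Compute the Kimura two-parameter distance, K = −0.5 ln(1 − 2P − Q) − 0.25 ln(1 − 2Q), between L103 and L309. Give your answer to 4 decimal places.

0.4871

The sequences differ at positions 2 (G/A, transition), 5 (T/C, transition), 10 (G/A, transition), 14 (C/T, transition), 17 (G/A, transition), 18 (G/A, transition), 23 (A/G, transition), 24 (G/A, transition), 29 (G/A, transition), 32 (C/T, transition), 40 (A/G, transition), 41 (G/T, transversion), 42 (A/G, transition), 43 (G/A, transition).
Of the 14 differences, 13 transitions and 1 transversion over 44 sites: P = 13/44 = 0.295455, Q = 1/44 = 0.022727.
d = −0.5·ln(0.386363) − 0.25·ln(0.954546) = −0.5·(-0.950978) − 0.25·(-0.046519) = 0.4871.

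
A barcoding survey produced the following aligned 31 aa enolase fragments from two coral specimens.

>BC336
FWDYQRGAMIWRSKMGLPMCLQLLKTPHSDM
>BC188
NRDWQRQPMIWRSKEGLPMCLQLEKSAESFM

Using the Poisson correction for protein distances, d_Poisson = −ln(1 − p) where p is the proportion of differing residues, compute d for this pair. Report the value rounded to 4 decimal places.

0.4383

The sequences differ at positions 1 (F/N), 2 (W/R), 4 (Y/W), 7 (G/Q), 8 (A/P), 15 (M/E), 24 (L/E), 26 (T/S), 27 (P/A), 28 (H/E), 30 (D/F).
p = 11/31 = 0.354839.
d = −ln(1 − 0.354839) = −ln(0.645161) = 0.4383.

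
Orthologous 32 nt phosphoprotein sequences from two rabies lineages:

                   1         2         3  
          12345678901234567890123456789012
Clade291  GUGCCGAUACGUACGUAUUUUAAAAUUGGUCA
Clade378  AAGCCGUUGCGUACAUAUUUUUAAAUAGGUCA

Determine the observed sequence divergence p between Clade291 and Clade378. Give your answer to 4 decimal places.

0.2188

Mismatches occur at site 1 (G/A), site 2 (U/A), site 7 (A/U), site 9 (A/G), site 15 (G/A), site 22 (A/U), site 27 (U/A).
There are 7 differences over 32 sites, so p = 7/32 = 0.2188.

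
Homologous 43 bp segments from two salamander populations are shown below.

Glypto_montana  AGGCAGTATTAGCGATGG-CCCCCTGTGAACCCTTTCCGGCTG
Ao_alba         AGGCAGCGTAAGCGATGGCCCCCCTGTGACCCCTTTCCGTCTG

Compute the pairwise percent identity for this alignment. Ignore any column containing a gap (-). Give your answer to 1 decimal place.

Excluding the 1 gap column leaves 42 comparable sites.
The sequences differ at positions 7 (T/C), 8 (A/G), 10 (T/A), 30 (A/C), 40 (G/T).
37 of the 42 comparable sites match, so the percent identity is 37/42 × 100 = 88.1%.

88.1%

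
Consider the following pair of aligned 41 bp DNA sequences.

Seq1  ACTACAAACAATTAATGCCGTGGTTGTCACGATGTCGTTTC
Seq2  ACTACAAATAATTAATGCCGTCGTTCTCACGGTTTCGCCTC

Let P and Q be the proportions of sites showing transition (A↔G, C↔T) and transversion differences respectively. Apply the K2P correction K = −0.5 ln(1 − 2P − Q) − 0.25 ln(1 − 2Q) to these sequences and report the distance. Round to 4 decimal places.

Mismatches occur at site 9 (C/T, transition), site 22 (G/C, transversion), site 26 (G/C, transversion), site 32 (A/G, transition), site 34 (G/T, transversion), site 38 (T/C, transition), site 39 (T/C, transition).
Of the 7 differences, 4 transitions and 3 transversions over 41 sites: P = 4/41 = 0.097561, Q = 3/41 = 0.073171.
d = −0.5·ln(0.731707) − 0.25·ln(0.853658) = −0.5·(-0.312375) − 0.25·(-0.158225) = 0.1957.

0.1957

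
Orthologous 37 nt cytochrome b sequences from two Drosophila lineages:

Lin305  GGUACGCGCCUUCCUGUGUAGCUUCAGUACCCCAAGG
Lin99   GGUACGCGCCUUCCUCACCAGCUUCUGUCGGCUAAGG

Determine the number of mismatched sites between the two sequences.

Mismatches occur at site 16 (G→C), site 17 (U→A), site 18 (G→C), site 19 (U→C), site 26 (A→U), site 29 (A→C), site 30 (C→G), site 31 (C→G), site 33 (C→U).
That gives 9 mismatches out of 37 aligned sites, so the Hamming distance is 9.

9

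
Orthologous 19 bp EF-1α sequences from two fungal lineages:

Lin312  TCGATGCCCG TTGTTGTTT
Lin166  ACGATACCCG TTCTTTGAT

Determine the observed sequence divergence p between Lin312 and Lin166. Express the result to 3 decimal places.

Mismatches occur at site 1 (T→A), site 6 (G→A), site 13 (G→C), site 16 (G→T), site 17 (T→G), site 18 (T→A).
There are 6 differences over 19 sites, so p = 6/19 = 0.316.

0.316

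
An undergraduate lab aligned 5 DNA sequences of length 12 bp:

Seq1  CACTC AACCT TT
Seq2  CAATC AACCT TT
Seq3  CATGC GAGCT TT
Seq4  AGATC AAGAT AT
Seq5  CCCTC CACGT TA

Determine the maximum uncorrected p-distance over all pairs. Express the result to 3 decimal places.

Pairwise Hamming distances:
  Seq1 vs Seq2: 1
  Seq1 vs Seq3: 4
  Seq1 vs Seq4: 6
  Seq1 vs Seq5: 4
  Seq2 vs Seq3: 4
  Seq2 vs Seq4: 5
  Seq2 vs Seq5: 5
  Seq3 vs Seq4: 7
  Seq3 vs Seq5: 7
  Seq4 vs Seq5: 8
The largest is 8 mismatches, between Seq4 and Seq5; p = 8/12 = 0.667.

0.667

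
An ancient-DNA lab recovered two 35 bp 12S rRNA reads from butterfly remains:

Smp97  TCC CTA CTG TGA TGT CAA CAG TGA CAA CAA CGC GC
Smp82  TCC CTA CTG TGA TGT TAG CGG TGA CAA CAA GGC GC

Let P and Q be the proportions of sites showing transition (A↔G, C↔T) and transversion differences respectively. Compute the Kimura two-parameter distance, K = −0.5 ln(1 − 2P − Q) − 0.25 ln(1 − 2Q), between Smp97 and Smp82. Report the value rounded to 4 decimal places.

Differing sites — 16:C/T (Ti); 18:A/G (Ti); 20:A/G (Ti); 31:C/G (Tv).
Of the 4 differences, 3 transitions and 1 transversion over 35 sites: P = 3/35 = 0.085714, Q = 1/35 = 0.028571.
d = −0.5·ln(0.800001) − 0.25·ln(0.942858) = −0.5·(-0.223142) − 0.25·(-0.058840) = 0.1263.

0.1263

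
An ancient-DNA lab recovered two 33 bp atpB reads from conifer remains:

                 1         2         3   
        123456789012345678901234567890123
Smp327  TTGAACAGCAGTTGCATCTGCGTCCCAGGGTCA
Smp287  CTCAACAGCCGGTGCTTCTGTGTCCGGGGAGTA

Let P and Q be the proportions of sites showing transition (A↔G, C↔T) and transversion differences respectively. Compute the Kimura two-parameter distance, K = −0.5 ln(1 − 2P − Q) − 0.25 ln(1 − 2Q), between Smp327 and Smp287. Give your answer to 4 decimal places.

Mismatches occur at site 1 (T/C, transition), site 3 (G/C, transversion), site 10 (A/C, transversion), site 12 (T/G, transversion), site 16 (A/T, transversion), site 21 (C/T, transition), site 26 (C/G, transversion), site 27 (A/G, transition), site 30 (G/A, transition), site 31 (T/G, transversion), site 32 (C/T, transition).
Of the 11 differences, 5 transitions and 6 transversions over 33 sites: P = 5/33 = 0.151515, Q = 6/33 = 0.181818.
d = −0.5·ln(0.515152) − 0.25·ln(0.636364) = −0.5·(-0.663293) − 0.25·(-0.451985) = 0.4446.

0.4446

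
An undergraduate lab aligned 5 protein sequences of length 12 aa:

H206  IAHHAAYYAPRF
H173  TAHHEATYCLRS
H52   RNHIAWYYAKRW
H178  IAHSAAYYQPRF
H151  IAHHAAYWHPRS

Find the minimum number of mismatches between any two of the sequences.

2

Pairwise Hamming distances:
  H206 vs H173: 6
  H206 vs H52: 6
  H206 vs H178: 2
  H206 vs H151: 3
  H173 vs H52: 9
  H173 vs H178: 7
  H173 vs H151: 6
  H52 vs H178: 7
  H52 vs H151: 8
  H178 vs H151: 4
The smallest is 2, between H206 and H178.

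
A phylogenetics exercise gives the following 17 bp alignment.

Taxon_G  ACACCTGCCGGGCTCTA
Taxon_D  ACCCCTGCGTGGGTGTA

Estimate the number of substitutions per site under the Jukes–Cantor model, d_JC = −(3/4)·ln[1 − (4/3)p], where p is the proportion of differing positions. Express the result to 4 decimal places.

0.3734

Differing sites — 3:A/C; 9:C/G; 10:G/T; 13:C/G; 15:C/G.
p = 5/17 = 0.294118.
d = −0.75 · ln(1 − (4/3)·0.294118) = −0.75 · ln(0.607843) = −0.75 · (-0.497839) = 0.3734.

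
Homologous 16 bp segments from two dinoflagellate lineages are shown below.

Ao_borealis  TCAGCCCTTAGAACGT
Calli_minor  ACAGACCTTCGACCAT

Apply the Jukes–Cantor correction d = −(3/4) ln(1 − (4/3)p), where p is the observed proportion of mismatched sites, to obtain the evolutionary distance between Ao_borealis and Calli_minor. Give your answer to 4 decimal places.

0.4042

The sequences differ at positions 1 (T/A), 5 (C/A), 10 (A/C), 13 (A/C), 15 (G/A).
p = 5/16 = 0.312500.
d = −0.75 · ln(1 − (4/3)·0.312500) = −0.75 · ln(0.583333) = −0.75 · (-0.538997) = 0.4042.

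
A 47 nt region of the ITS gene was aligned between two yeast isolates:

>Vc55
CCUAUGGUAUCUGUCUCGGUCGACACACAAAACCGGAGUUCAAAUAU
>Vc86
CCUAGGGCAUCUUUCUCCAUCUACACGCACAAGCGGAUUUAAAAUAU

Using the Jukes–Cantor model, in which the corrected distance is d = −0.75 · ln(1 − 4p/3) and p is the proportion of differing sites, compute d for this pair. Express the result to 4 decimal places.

The sequences differ at positions 5 (U/G), 8 (U/C), 13 (G/U), 18 (G/C), 19 (G/A), 22 (G/U), 27 (A/G), 30 (A/C), 33 (C/G), 38 (G/U), 41 (C/A).
p = 11/47 = 0.234043.
d = −0.75 · ln(1 − (4/3)·0.234043) = −0.75 · ln(0.687943) = −0.75 · (-0.374049) = 0.2805.

0.2805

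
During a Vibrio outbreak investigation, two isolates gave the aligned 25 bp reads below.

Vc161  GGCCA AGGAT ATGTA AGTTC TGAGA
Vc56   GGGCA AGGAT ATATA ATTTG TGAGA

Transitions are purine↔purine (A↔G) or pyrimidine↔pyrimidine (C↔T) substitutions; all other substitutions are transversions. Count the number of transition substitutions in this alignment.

1

Mismatches occur at site 3 (C/G, transversion), site 13 (G/A, transition), site 17 (G/T, transversion), site 20 (C/G, transversion).
Of the 4 differences, 1 transition and 3 transversions, so the answer is 1.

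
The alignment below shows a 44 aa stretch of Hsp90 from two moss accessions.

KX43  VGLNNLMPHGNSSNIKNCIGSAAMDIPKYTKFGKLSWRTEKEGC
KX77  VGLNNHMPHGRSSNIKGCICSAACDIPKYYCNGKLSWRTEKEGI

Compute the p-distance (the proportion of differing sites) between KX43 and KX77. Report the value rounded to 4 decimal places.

0.2045

Differing sites — 6:L/H; 11:N/R; 17:N/G; 20:G/C; 24:M/C; 30:T/Y; 31:K/C; 32:F/N; 44:C/I.
There are 9 differences over 44 sites, so p = 9/44 = 0.2045.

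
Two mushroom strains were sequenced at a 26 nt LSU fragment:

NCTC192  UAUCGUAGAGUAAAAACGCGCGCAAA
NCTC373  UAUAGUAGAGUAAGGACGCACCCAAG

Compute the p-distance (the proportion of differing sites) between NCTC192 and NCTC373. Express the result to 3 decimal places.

The sequences differ at positions 4 (C/A), 14 (A/G), 15 (A/G), 20 (G/A), 22 (G/C), 26 (A/G).
There are 6 differences over 26 sites, so p = 6/26 = 0.231.

0.231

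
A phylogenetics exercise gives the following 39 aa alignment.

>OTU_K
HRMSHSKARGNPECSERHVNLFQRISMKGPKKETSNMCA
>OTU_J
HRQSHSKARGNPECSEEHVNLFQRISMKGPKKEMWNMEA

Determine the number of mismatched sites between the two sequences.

Differing sites — 3:M/Q; 17:R/E; 34:T/M; 35:S/W; 38:C/E.
That gives 5 mismatches out of 39 aligned sites, so the Hamming distance is 5.

5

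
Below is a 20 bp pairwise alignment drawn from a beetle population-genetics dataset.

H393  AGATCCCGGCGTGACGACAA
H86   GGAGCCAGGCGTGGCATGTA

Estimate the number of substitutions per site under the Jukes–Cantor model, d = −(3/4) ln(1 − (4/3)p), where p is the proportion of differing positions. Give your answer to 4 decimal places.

Mismatches occur at site 1 (A/G), site 4 (T/G), site 7 (C/A), site 14 (A/G), site 16 (G/A), site 17 (A/T), site 18 (C/G), site 19 (A/T).
p = 8/20 = 0.400000.
d = −0.75 · ln(1 − (4/3)·0.400000) = −0.75 · ln(0.466667) = −0.75 · (-0.762139) = 0.5716.

0.5716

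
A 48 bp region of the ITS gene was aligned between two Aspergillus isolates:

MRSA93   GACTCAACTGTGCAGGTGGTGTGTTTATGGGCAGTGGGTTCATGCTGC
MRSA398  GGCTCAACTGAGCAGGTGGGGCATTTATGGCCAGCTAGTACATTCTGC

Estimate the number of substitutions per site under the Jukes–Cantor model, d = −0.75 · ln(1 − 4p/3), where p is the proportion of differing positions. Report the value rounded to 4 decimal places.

0.2735

Differing sites — 2:A/G; 11:T/A; 20:T/G; 22:T/C; 23:G/A; 31:G/C; 35:T/C; 36:G/T; 37:G/A; 40:T/A; 44:G/T.
p = 11/48 = 0.229167.
d = −0.75 · ln(1 − (4/3)·0.229167) = −0.75 · ln(0.694444) = −0.75 · (-0.364644) = 0.2735.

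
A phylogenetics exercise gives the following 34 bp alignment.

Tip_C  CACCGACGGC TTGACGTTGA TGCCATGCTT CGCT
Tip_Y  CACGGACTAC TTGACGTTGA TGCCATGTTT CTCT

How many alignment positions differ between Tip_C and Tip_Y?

Differing sites — 4:C/G; 8:G/T; 9:G/A; 28:C/T; 32:G/T.
That gives 5 mismatches out of 34 aligned sites, so the Hamming distance is 5.

5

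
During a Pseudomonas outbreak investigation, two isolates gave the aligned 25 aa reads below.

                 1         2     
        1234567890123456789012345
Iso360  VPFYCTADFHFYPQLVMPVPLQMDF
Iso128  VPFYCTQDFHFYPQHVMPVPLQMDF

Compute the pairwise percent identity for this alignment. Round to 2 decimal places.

Mismatches occur at site 7 (A↔Q), site 15 (L↔H).
23 of the 25 sites match, so the percent identity is 23/25 × 100 = 92.00%.

92.00%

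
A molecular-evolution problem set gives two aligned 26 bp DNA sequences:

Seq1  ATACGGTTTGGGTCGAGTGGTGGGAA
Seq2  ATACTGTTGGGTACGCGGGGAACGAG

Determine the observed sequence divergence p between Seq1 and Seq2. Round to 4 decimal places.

0.3846

Mismatches occur at site 5 (G→T), site 9 (T→G), site 12 (G→T), site 13 (T→A), site 16 (A→C), site 18 (T→G), site 21 (T→A), site 22 (G→A), site 23 (G→C), site 26 (A→G).
There are 10 differences over 26 sites, so p = 10/26 = 0.3846.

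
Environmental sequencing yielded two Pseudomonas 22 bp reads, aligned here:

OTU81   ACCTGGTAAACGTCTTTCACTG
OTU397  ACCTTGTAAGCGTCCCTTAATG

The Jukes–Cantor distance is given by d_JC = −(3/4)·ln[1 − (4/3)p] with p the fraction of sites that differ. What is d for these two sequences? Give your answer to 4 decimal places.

The sequences differ at positions 5 (G/T), 10 (A/G), 15 (T/C), 16 (T/C), 18 (C/T), 20 (C/A).
p = 6/22 = 0.272727.
d = −0.75 · ln(1 − (4/3)·0.272727) = −0.75 · ln(0.636364) = −0.75 · (-0.451985) = 0.3390.

0.3390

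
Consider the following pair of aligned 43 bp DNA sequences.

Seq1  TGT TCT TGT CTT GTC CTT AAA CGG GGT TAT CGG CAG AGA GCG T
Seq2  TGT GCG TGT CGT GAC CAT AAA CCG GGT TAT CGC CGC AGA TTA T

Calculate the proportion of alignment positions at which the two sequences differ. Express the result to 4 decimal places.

0.2791

The sequences differ at positions 4 (T/G), 6 (T/G), 11 (T/G), 14 (T/A), 17 (T/A), 23 (G/C), 33 (G/C), 35 (A/G), 36 (G/C), 40 (G/T), 41 (C/T), 42 (G/A).
There are 12 differences over 43 sites, so p = 12/43 = 0.2791.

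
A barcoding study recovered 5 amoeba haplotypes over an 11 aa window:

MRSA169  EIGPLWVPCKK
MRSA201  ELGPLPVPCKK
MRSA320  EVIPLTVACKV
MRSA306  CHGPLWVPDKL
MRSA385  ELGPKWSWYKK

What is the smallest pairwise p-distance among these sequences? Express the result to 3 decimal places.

Pairwise Hamming distances:
  MRSA169 vs MRSA201: 2
  MRSA169 vs MRSA320: 5
  MRSA169 vs MRSA306: 4
  MRSA169 vs MRSA385: 5
  MRSA201 vs MRSA320: 5
  MRSA201 vs MRSA306: 5
  MRSA201 vs MRSA385: 5
  MRSA320 vs MRSA306: 7
  MRSA320 vs MRSA385: 8
  MRSA306 vs MRSA385: 7
The smallest is 2 mismatches, between MRSA169 and MRSA201; p = 2/11 = 0.182.

0.182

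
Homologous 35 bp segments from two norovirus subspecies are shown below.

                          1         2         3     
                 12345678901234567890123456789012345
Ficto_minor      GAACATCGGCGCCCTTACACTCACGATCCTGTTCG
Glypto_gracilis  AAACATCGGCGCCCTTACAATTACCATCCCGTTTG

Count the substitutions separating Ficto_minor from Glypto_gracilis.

The sequences differ at positions 1 (G/A), 20 (C/A), 22 (C/T), 25 (G/C), 30 (T/C), 34 (C/T).
That gives 6 mismatches out of 35 aligned sites, so the Hamming distance is 6.

6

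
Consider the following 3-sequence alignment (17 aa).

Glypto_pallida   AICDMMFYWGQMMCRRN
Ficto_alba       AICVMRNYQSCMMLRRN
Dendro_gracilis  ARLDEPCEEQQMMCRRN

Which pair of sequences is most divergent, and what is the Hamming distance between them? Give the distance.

11

Pairwise Hamming distances:
  Glypto_pallida vs Ficto_alba: 7
  Glypto_pallida vs Dendro_gracilis: 8
  Ficto_alba vs Dendro_gracilis: 11
The largest is 11, between Ficto_alba and Dendro_gracilis.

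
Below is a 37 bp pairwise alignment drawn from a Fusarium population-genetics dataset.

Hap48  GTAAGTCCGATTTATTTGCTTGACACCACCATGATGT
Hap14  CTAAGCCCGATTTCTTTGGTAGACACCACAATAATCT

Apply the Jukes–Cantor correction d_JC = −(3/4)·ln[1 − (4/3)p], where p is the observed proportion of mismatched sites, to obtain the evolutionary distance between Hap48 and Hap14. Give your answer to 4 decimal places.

0.2551

Differing sites — 1:G/C; 6:T/C; 14:A/C; 19:C/G; 21:T/A; 30:C/A; 33:G/A; 36:G/C.
p = 8/37 = 0.216216.
d = −0.75 · ln(1 − (4/3)·0.216216) = −0.75 · ln(0.711712) = −0.75 · (-0.340082) = 0.2551.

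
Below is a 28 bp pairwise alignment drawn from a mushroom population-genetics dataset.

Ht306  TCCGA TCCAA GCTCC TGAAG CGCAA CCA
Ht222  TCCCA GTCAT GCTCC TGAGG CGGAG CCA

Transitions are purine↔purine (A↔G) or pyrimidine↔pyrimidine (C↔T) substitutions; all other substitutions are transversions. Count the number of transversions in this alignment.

Mismatches occur at site 4 (G/C, transversion), site 6 (T/G, transversion), site 7 (C/T, transition), site 10 (A/T, transversion), site 19 (A/G, transition), site 23 (C/G, transversion), site 25 (A/G, transition).
Of the 7 differences, 3 transitions and 4 transversions, so the answer is 4.

4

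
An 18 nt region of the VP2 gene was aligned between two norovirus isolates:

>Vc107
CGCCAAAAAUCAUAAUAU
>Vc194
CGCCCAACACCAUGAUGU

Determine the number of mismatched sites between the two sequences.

Mismatches occur at site 5 (A→C), site 8 (A→C), site 10 (U→C), site 14 (A→G), site 17 (A→G).
That gives 5 mismatches out of 18 aligned sites, so the Hamming distance is 5.

5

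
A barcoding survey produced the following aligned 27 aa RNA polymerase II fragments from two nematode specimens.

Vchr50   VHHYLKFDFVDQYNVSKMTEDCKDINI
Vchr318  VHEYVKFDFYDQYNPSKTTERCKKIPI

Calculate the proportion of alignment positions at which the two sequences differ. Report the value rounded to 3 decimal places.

The sequences differ at positions 3 (H/E), 5 (L/V), 10 (V/Y), 15 (V/P), 18 (M/T), 21 (D/R), 24 (D/K), 26 (N/P).
There are 8 differences over 27 sites, so p = 8/27 = 0.296.

0.296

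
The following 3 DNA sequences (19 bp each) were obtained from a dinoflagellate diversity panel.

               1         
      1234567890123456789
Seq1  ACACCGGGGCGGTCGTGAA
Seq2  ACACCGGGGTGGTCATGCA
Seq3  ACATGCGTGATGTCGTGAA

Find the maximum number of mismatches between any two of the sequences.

Pairwise Hamming distances:
  Seq1 vs Seq2: 3
  Seq1 vs Seq3: 6
  Seq2 vs Seq3: 8
The largest is 8, between Seq2 and Seq3.

8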